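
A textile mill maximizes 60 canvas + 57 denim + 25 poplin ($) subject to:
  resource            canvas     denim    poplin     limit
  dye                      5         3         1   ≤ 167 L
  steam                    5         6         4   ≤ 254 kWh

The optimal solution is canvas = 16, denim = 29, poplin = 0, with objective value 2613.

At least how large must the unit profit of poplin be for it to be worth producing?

At the optimum: dye uses 167 of 167 (binding); steam uses 254 of 254 (binding).
From A_Bᵀ y = c: 5·y_dye + 5·y_steam = 60; 3·y_dye + 6·y_steam = 57.
Solving: y_dye = 5, y_steam = 7.
poplin enters the basis when its profit ≥ yᵀa₃ = 5·1 + 7·4 = 33.

33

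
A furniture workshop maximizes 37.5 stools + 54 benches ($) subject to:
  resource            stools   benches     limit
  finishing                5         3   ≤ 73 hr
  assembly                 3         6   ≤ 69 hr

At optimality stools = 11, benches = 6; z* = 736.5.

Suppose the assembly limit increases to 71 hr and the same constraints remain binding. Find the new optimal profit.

751.5

Check each constraint at x*: finishing 73/73 (tight); assembly 69/69 (tight).
The binding rows give the dual system: 5·y_finishing + 3·y_assembly = 37.5 and 3·y_finishing + 6·y_assembly = 54.
This yields shadow prices y_finishing = 3, y_assembly = 7.5.
Δz = y_assembly·Δb = 7.5 × (2) = 15, so new z* = 736.5 + 15 = 751.5.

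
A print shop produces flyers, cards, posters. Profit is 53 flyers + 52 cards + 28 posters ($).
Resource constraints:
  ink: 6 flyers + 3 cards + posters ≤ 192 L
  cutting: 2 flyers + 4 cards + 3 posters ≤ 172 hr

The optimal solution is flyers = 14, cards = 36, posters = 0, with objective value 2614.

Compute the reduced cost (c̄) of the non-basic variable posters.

Both ink and cutting are binding at x*.
From A_Bᵀ y = c: 6·y_ink + 2·y_cutting = 53; 3·y_ink + 4·y_cutting = 52.
→ y_ink = 6 and y_cutting = 8.5.
Reduced cost of posters: c₃ − yᵀa₃ = 28 − (6·1 + 8.5·3) = 28 − 31.5 = -3.5.

-3.5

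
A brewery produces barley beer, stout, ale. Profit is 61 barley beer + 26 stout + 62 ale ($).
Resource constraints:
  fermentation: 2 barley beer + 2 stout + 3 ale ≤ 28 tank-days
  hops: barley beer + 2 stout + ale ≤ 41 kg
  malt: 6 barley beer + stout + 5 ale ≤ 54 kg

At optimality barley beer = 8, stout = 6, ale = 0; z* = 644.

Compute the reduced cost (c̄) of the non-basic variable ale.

-1.5

Binding: fermentation and malt. Non-binding: hops (21 unused).
By complementary slackness, y = 0 for the non-binding constraint.
The binding rows give the dual system: 2·y_fermentation + 6·y_malt = 61 and 2·y_fermentation + 1·y_malt = 26.
Solving: y_fermentation = 9.5, y_malt = 7.
Reduced cost of ale: c₃ − yᵀa₃ = 62 − (9.5·3 + 7·5) = 62 − 63.5 = -1.5.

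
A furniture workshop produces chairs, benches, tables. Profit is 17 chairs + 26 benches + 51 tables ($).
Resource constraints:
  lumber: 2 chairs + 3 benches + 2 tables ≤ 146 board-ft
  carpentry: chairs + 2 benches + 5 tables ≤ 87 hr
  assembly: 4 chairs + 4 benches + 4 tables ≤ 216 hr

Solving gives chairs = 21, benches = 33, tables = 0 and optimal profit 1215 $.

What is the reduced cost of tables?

Check each constraint at x*: lumber 141/146 (slack 5); carpentry 87/87 (tight); assembly 216/216 (tight).
Since lumber is not tight, its dual is 0.
Dual feasibility on the basic columns requires 1·y_carpentry + 4·y_assembly = 17, 2·y_carpentry + 4·y_assembly = 26.
Solving: y_carpentry = 9, y_assembly = 2.
Reduced cost of tables: c₃ − yᵀa₃ = 51 − (9·5 + 2·4) = 51 − 53 = -2.

-2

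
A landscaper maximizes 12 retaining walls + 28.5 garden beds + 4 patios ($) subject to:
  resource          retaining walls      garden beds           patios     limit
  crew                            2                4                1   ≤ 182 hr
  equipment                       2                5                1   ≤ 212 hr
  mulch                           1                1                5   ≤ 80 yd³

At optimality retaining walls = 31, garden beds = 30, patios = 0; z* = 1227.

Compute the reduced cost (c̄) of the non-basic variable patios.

Binding: crew and equipment. Non-binding: mulch (19 unused).
Since mulch is not tight, its dual is 0.
The binding rows give the dual system: 2·y_crew + 2·y_equipment = 12 and 4·y_crew + 5·y_equipment = 28.5.
This yields shadow prices y_crew = 1.5, y_equipment = 4.5.
Reduced cost of patios: c₃ − yᵀa₃ = 4 − (1.5·1 + 4.5·1) = 4 − 6 = -2.

-2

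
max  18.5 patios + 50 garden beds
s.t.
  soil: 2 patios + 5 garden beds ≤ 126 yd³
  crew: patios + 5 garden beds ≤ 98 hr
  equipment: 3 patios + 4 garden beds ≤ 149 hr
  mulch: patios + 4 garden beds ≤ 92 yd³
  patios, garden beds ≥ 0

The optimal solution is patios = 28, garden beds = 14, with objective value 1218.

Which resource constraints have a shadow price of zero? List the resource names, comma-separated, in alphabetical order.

soil: 126/126 (binding)
crew: 98/98 (binding)
equipment: 140/149 (slack 9)
mulch: 84/92 (slack 8)
By complementary slackness, a constraint with positive slack has shadow price 0 → equipment, mulch.

equipment, mulch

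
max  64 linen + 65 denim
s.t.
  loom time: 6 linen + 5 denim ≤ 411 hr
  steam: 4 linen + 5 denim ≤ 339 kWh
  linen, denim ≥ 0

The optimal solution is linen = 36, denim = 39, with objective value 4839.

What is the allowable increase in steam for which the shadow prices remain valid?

Binding constraints: loom time, steam. The basis is B = [[6,5],[4,5]] with det 10.
Per unit increase in steam, x* moves by d = (-0.5, 0.6).
The basis stays optimal until linen reaches 0; allowable increase = 72 kWh.

72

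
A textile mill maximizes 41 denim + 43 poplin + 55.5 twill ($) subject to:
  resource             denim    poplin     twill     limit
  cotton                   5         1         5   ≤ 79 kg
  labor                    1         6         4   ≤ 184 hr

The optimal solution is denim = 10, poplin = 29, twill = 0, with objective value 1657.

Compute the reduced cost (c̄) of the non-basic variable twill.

At the optimum: cotton uses 79 of 79 (binding); labor uses 184 of 184 (binding).
The binding rows give the dual system: 5·y_cotton + 1·y_labor = 41 and 1·y_cotton + 6·y_labor = 43.
→ y_cotton = 7 and y_labor = 6.
Reduced cost of twill: c₃ − yᵀa₃ = 55.5 − (7·5 + 6·4) = 55.5 − 59 = -3.5.

-3.5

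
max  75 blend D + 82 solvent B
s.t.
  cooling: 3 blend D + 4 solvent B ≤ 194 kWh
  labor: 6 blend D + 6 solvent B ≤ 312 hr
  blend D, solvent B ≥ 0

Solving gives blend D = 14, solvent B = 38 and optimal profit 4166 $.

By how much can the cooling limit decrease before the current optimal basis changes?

Binding constraints: cooling, labor. The basis is B = [[3,4],[6,6]] with det -6.
Per unit decrease in cooling, x* moves by d = (1, -1).
The basis stays optimal until solvent B reaches 0; allowable decrease = 38 kWh.

38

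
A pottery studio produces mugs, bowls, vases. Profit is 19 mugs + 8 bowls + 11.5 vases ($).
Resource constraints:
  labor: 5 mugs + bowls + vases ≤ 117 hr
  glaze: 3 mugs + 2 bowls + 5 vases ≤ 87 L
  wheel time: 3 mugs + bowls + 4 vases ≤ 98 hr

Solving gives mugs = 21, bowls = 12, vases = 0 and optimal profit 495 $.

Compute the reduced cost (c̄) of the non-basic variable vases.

Binding: labor and glaze. Non-binding: wheel time (23 unused).
Since wheel time is not tight, its dual is 0.
From A_Bᵀ y = c: 5·y_labor + 3·y_glaze = 19; 1·y_labor + 2·y_glaze = 8.
→ y_labor = 2 and y_glaze = 3.
Reduced cost of vases: c₃ − yᵀa₃ = 11.5 − (2·1 + 3·5) = 11.5 − 17 = -5.5.

-5.5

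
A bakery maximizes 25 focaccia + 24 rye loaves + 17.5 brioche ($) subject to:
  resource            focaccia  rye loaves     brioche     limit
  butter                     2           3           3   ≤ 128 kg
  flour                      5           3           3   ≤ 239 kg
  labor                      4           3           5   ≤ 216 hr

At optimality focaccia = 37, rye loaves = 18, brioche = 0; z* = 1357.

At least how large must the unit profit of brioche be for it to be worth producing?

At the optimum: butter uses 128 of 128 (binding); flour uses 239 of 239 (binding); labor uses 202 of 216 (slack = 14).
By complementary slackness, y = 0 for the non-binding constraint.
Dual feasibility on the basic columns requires 2·y_butter + 5·y_flour = 25, 3·y_butter + 3·y_flour = 24.
This yields shadow prices y_butter = 5, y_flour = 3.
brioche enters the basis when its profit ≥ yᵀa₃ = 5·3 + 3·3 = 24.

24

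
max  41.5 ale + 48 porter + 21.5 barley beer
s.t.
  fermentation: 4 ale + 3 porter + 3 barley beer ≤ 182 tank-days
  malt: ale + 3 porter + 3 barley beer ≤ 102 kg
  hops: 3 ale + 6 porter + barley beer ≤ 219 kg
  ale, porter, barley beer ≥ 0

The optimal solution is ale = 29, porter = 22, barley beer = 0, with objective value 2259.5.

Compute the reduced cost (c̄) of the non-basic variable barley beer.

-4

Check each constraint at x*: fermentation 182/182 (tight); malt 95/102 (slack 7); hops 219/219 (tight).
Since malt is not tight, its dual is 0.
Dual feasibility on the basic columns requires 4·y_fermentation + 3·y_hops = 41.5, 3·y_fermentation + 6·y_hops = 48.
This yields shadow prices y_fermentation = 7, y_hops = 4.5.
Reduced cost of barley beer: c₃ − yᵀa₃ = 21.5 − (7·3 + 4.5·1) = 21.5 − 25.5 = -4.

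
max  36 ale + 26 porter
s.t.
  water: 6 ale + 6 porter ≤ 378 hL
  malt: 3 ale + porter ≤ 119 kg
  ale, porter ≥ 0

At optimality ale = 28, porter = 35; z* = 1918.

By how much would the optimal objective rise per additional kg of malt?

5

Check each constraint at x*: water 378/378 (tight); malt 119/119 (tight).
From A_Bᵀ y = c: 6·y_water + 3·y_malt = 36; 6·y_water + 1·y_malt = 26.
→ y_water = 3.5 and y_malt = 5.
Shadow price of malt = 5.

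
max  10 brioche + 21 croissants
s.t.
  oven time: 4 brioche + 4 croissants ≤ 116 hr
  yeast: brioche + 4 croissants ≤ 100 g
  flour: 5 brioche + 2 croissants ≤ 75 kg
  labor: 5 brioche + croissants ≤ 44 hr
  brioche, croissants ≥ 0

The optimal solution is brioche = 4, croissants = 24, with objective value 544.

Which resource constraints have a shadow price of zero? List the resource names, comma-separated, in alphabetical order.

oven time: 112/116 (slack 4)
yeast: 100/100 (binding)
flour: 68/75 (slack 7)
labor: 44/44 (binding)
By complementary slackness, a constraint with positive slack has shadow price 0 → flour, oven time.

flour, oven time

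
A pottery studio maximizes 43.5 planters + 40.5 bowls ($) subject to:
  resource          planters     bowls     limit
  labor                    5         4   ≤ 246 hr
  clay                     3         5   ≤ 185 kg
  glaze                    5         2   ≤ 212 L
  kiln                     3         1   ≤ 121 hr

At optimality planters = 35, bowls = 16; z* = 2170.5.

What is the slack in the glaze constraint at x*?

glaze used = 5·35 + 2·16 = 207; slack = 212 − 207 = 5.

5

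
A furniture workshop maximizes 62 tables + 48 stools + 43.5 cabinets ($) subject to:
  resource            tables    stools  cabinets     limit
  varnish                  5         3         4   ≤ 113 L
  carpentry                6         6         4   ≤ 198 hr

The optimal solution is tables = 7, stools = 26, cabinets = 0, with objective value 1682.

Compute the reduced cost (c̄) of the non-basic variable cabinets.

Both varnish and carpentry are binding at x*.
Dual feasibility on the basic columns requires 5·y_varnish + 6·y_carpentry = 62, 3·y_varnish + 6·y_carpentry = 48.
This yields shadow prices y_varnish = 7, y_carpentry = 4.5.
Reduced cost of cabinets: c₃ − yᵀa₃ = 43.5 − (7·4 + 4.5·4) = 43.5 − 46 = -2.5.

-2.5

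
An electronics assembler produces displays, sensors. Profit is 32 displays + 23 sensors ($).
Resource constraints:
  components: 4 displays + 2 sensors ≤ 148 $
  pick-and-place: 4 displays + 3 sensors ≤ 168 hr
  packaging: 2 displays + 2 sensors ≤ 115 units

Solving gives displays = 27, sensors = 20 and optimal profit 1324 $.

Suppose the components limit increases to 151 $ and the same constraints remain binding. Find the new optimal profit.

Binding: components and pick-and-place. Non-binding: packaging (21 unused).
By complementary slackness, y = 0 for the non-binding constraint.
The binding rows give the dual system: 4·y_components + 4·y_pick-and-place = 32 and 2·y_components + 3·y_pick-and-place = 23.
Solving: y_components = 1, y_pick-and-place = 7.
Δz = y_components·Δb = 1 × (3) = 3, so new z* = 1324 + 3 = 1327.

1327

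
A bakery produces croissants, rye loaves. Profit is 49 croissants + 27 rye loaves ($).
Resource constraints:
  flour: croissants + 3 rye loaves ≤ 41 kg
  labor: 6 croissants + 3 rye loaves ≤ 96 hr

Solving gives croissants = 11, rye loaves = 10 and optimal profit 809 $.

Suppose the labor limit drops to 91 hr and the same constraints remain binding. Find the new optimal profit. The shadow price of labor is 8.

769

Δb = -5, so new z* = 809 + (8)·(-5) = 809 − 40 = 769.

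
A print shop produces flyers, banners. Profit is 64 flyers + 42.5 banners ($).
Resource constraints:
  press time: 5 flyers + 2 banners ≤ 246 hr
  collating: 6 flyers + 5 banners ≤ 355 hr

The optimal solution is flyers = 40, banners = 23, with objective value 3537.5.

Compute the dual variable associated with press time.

At the optimum: press time uses 246 of 246 (binding); collating uses 355 of 355 (binding).
The binding rows give the dual system: 5·y_press time + 6·y_collating = 64 and 2·y_press time + 5·y_collating = 42.5.
This yields shadow prices y_press time = 5, y_collating = 6.5.
Shadow price of press time = 5.

5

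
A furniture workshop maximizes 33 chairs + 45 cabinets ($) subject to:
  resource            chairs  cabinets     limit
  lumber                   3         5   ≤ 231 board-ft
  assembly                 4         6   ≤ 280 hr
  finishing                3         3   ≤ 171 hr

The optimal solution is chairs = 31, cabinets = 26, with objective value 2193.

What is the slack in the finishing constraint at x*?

0

finishing used = 3·31 + 3·26 = 171; slack = 171 − 171 = 0.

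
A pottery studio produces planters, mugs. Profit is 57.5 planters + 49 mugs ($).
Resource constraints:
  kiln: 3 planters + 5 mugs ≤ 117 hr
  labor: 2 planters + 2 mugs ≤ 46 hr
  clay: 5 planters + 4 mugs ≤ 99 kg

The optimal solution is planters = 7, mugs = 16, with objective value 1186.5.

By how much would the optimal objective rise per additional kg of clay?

8.5

At the optimum: kiln uses 101 of 117 (slack = 16); labor uses 46 of 46 (binding); clay uses 99 of 99 (binding).
Since kiln is not tight, its dual is 0.
From A_Bᵀ y = c: 2·y_labor + 5·y_clay = 57.5; 2·y_labor + 4·y_clay = 49.
This yields shadow prices y_labor = 7.5, y_clay = 8.5.
Shadow price of clay = 8.5.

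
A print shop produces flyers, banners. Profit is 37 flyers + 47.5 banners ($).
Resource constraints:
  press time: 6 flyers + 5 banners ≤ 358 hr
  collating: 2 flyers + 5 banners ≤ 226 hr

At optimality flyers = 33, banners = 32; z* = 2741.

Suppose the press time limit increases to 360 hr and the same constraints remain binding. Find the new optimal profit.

2750

Check each constraint at x*: press time 358/358 (tight); collating 226/226 (tight).
Dual feasibility on the basic columns requires 6·y_press time + 2·y_collating = 37, 5·y_press time + 5·y_collating = 47.5.
→ y_press time = 4.5 and y_collating = 5.
Δz = y_press time·Δb = 4.5 × (2) = 9, so new z* = 2741 + 9 = 2750.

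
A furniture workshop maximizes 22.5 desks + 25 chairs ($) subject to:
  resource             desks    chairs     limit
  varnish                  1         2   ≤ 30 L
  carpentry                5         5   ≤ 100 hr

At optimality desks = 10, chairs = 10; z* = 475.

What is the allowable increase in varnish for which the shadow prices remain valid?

Binding constraints: varnish, carpentry. The basis is B = [[1,2],[5,5]] with det -5.
Per unit increase in varnish, x* moves by d = (-1, 1).
The basis stays optimal until desks reaches 0; allowable increase = 10 L.

10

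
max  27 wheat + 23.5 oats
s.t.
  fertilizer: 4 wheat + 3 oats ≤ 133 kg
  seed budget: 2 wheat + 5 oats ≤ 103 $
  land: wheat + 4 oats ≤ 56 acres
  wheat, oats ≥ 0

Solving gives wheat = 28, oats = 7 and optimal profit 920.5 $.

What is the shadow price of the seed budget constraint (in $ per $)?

Check each constraint at x*: fertilizer 133/133 (tight); seed budget 91/103 (slack 12); land 56/56 (tight).
Since seed budget is not tight, its dual is 0.
From A_Bᵀ y = c: 4·y_fertilizer + 1·y_land = 27; 3·y_fertilizer + 4·y_land = 23.5.
→ y_fertilizer = 6.5 and y_land = 1.
Shadow price of seed budget = 0.

0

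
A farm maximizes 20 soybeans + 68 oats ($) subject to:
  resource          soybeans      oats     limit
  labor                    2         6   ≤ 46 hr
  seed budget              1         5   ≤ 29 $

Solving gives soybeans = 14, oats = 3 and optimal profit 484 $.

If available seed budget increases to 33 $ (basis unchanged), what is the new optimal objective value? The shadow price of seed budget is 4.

500

Δb = 4, so new z* = 484 + (4)·(4) = 484 + 16 = 500.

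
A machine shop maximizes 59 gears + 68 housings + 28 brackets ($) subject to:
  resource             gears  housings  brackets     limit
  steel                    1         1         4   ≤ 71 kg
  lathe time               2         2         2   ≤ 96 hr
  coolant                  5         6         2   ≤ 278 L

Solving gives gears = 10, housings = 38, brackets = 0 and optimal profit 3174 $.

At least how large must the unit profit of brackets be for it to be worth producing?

32

Binding: lathe time and coolant. Non-binding: steel (23 unused).
Slack constraints have shadow price 0 (complementary slackness).
The binding rows give the dual system: 2·y_lathe time + 5·y_coolant = 59 and 2·y_lathe time + 6·y_coolant = 68.
Solving: y_lathe time = 7, y_coolant = 9.
brackets enters the basis when its profit ≥ yᵀa₃ = 7·2 + 9·2 = 32.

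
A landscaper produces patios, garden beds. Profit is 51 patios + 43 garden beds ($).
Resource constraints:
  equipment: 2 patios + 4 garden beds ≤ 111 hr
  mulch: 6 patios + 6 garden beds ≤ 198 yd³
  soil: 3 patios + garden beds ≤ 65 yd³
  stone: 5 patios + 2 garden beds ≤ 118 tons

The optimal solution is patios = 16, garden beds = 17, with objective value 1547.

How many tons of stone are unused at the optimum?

stone used = 5·16 + 2·17 = 114; slack = 118 − 114 = 4.

4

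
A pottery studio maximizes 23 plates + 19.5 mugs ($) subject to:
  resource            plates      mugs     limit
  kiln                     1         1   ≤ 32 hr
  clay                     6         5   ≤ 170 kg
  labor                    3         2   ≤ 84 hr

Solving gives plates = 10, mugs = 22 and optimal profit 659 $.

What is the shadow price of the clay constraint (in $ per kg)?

3.5

At the optimum: kiln uses 32 of 32 (binding); clay uses 170 of 170 (binding); labor uses 74 of 84 (slack = 10).
By complementary slackness, y = 0 for the non-binding constraint.
The binding rows give the dual system: 1·y_kiln + 6·y_clay = 23 and 1·y_kiln + 5·y_clay = 19.5.
→ y_kiln = 2 and y_clay = 3.5.
Shadow price of clay = 3.5.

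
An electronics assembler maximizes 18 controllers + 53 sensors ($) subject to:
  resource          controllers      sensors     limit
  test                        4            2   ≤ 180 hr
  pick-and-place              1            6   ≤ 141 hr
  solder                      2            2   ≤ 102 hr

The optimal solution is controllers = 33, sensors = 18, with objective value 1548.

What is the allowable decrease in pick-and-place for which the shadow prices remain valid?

30

Binding constraints: pick-and-place, solder. The basis is B = [[1,6],[2,2]] with det -10.
Per unit decrease in pick-and-place, x* moves by d = (0.2, -0.2).
The basis stays optimal until test becomes binding; allowable decrease = 30 hr.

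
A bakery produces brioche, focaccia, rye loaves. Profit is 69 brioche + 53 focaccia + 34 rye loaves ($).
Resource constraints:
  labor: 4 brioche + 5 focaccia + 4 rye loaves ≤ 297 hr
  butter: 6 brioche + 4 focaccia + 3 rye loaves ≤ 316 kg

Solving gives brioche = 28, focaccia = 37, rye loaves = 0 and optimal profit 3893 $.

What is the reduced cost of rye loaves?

-6.5

At the optimum: labor uses 297 of 297 (binding); butter uses 316 of 316 (binding).
The binding rows give the dual system: 4·y_labor + 6·y_butter = 69 and 5·y_labor + 4·y_butter = 53.
This yields shadow prices y_labor = 3, y_butter = 9.5.
Reduced cost of rye loaves: c₃ − yᵀa₃ = 34 − (3·4 + 9.5·3) = 34 − 40.5 = -6.5.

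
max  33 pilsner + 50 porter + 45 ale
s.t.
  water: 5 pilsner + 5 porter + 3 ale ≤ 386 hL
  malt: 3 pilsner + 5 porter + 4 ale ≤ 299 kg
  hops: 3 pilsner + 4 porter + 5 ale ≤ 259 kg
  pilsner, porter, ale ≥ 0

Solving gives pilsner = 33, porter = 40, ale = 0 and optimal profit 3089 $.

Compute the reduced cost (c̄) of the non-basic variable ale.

-4

Binding: malt and hops. Non-binding: water (21 unused).
By complementary slackness, y = 0 for the non-binding constraint.
Dual feasibility on the basic columns requires 3·y_malt + 3·y_hops = 33, 5·y_malt + 4·y_hops = 50.
Solving: y_malt = 6, y_hops = 5.
Reduced cost of ale: c₃ − yᵀa₃ = 45 − (6·4 + 5·5) = 45 − 49 = -4.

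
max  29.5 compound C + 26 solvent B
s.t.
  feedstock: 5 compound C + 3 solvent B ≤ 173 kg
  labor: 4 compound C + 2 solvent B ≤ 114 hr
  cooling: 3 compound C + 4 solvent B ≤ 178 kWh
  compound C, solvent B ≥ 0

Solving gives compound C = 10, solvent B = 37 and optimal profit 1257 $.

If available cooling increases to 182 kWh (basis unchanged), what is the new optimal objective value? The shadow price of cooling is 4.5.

1275

Δb = 4, so new z* = 1257 + (4.5)·(4) = 1257 + 18 = 1275.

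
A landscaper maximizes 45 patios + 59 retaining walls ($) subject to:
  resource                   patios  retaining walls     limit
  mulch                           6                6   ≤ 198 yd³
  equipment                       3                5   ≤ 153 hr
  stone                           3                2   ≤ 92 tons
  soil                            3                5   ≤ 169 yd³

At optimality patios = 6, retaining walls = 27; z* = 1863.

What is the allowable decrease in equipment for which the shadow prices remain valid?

Binding constraints: mulch, equipment. The basis is B = [[6,6],[3,5]] with det 12.
Per unit decrease in equipment, x* moves by d = (0.5, -0.5).
The basis stays optimal until stone becomes binding; allowable decrease = 40 hr.

40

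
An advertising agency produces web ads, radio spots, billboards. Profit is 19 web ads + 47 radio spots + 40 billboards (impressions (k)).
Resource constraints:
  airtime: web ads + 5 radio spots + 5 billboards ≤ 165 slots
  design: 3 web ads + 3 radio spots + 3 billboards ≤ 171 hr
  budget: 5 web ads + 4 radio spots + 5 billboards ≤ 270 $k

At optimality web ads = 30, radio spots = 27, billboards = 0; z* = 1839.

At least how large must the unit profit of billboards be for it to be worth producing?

47

At the optimum: airtime uses 165 of 165 (binding); design uses 171 of 171 (binding); budget uses 258 of 270 (slack = 12).
Since budget is not tight, its dual is 0.
Dual feasibility on the basic columns requires 1·y_airtime + 3·y_design = 19, 5·y_airtime + 3·y_design = 47.
This yields shadow prices y_airtime = 7, y_design = 4.
billboards enters the basis when its profit ≥ yᵀa₃ = 7·5 + 4·3 = 47.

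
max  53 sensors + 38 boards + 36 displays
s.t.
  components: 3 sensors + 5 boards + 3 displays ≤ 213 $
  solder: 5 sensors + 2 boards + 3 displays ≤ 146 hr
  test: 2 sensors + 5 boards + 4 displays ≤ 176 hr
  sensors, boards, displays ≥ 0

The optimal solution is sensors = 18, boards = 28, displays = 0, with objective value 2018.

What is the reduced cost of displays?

-7

Binding: solder and test. Non-binding: components (19 unused).
Slack constraints have shadow price 0 (complementary slackness).
Dual feasibility on the basic columns requires 5·y_solder + 2·y_test = 53, 2·y_solder + 5·y_test = 38.
This yields shadow prices y_solder = 9, y_test = 4.
Reduced cost of displays: c₃ − yᵀa₃ = 36 − (9·3 + 4·4) = 36 − 43 = -7.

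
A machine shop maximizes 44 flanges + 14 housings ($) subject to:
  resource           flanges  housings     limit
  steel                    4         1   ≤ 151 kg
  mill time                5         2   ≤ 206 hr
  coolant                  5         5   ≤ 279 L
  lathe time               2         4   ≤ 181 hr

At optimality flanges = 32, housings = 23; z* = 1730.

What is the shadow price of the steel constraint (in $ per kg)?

6

Binding: steel and mill time. Non-binding: coolant (4 unused), lathe time (25 unused).
Since coolant, lathe time are not tight, their duals are 0.
From A_Bᵀ y = c: 4·y_steel + 5·y_mill time = 44; 1·y_steel + 2·y_mill time = 14.
This yields shadow prices y_steel = 6, y_mill time = 4.
Shadow price of steel = 6.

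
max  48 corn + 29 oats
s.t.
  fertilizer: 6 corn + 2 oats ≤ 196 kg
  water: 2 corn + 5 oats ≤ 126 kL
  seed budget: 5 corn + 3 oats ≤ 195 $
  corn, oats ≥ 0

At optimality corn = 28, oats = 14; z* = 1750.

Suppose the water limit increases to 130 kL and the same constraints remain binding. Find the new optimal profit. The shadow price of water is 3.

Δb = 4, so new z* = 1750 + (3)·(4) = 1750 + 12 = 1762.

1762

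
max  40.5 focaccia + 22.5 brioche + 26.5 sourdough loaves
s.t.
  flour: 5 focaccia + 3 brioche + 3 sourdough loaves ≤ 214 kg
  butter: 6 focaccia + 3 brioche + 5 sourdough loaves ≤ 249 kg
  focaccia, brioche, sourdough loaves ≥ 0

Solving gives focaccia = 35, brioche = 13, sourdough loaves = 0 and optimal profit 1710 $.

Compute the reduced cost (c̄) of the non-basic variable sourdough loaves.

-2

At the optimum: flour uses 214 of 214 (binding); butter uses 249 of 249 (binding).
Dual feasibility on the basic columns requires 5·y_flour + 6·y_butter = 40.5, 3·y_flour + 3·y_butter = 22.5.
→ y_flour = 4.5 and y_butter = 3.
Reduced cost of sourdough loaves: c₃ − yᵀa₃ = 26.5 − (4.5·3 + 3·5) = 26.5 − 28.5 = -2.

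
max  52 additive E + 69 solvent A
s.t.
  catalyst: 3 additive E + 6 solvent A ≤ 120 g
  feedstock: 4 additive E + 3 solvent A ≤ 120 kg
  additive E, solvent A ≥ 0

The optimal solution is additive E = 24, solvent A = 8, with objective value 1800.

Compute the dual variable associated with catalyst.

Both catalyst and feedstock are binding at x*.
The binding rows give the dual system: 3·y_catalyst + 4·y_feedstock = 52 and 6·y_catalyst + 3·y_feedstock = 69.
Solving: y_catalyst = 8, y_feedstock = 7.
Shadow price of catalyst = 8.

8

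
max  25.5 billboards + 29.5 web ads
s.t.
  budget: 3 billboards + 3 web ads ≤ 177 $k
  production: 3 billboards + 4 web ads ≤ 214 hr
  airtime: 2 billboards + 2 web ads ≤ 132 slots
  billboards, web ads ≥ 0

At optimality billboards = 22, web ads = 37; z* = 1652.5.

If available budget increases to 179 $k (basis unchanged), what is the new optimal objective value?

1661.5

Check each constraint at x*: budget 177/177 (tight); production 214/214 (tight); airtime 118/132 (slack 14).
By complementary slackness, y = 0 for the non-binding constraint.
The binding rows give the dual system: 3·y_budget + 3·y_production = 25.5 and 3·y_budget + 4·y_production = 29.5.
This yields shadow prices y_budget = 4.5, y_production = 4.
Δz = y_budget·Δb = 4.5 × (2) = 9, so new z* = 1652.5 + 9 = 1661.5.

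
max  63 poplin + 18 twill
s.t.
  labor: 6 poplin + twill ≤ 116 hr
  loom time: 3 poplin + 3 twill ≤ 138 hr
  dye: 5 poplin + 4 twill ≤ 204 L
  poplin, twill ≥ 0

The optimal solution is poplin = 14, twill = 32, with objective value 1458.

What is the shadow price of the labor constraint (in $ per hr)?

9

At the optimum: labor uses 116 of 116 (binding); loom time uses 138 of 138 (binding); dye uses 198 of 204 (slack = 6).
Slack constraints have shadow price 0 (complementary slackness).
Dual feasibility on the basic columns requires 6·y_labor + 3·y_loom time = 63, 1·y_labor + 3·y_loom time = 18.
This yields shadow prices y_labor = 9, y_loom time = 3.
Shadow price of labor = 9.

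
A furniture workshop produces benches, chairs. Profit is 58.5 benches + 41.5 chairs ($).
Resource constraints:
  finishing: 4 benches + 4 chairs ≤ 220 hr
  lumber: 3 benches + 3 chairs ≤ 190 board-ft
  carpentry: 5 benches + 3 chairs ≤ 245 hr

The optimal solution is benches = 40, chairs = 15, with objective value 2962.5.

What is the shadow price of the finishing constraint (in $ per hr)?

At the optimum: finishing uses 220 of 220 (binding); lumber uses 165 of 190 (slack = 25); carpentry uses 245 of 245 (binding).
Slack constraints have shadow price 0 (complementary slackness).
Dual feasibility on the basic columns requires 4·y_finishing + 5·y_carpentry = 58.5, 4·y_finishing + 3·y_carpentry = 41.5.
Solving: y_finishing = 4, y_carpentry = 8.5.
Shadow price of finishing = 4.

4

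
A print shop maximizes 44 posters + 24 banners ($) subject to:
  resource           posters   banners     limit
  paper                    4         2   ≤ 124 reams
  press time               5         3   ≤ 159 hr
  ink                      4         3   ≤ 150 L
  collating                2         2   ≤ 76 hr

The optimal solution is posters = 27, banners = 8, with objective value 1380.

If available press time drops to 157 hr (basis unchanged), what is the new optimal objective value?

At the optimum: paper uses 124 of 124 (binding); press time uses 159 of 159 (binding); ink uses 132 of 150 (slack = 18); collating uses 70 of 76 (slack = 6).
Slack constraints have shadow price 0 (complementary slackness).
The binding rows give the dual system: 4·y_paper + 5·y_press time = 44 and 2·y_paper + 3·y_press time = 24.
Solving: y_paper = 6, y_press time = 4.
Δz = y_press time·Δb = 4 × (-2) = -8, so new z* = 1380 − 8 = 1372.

1372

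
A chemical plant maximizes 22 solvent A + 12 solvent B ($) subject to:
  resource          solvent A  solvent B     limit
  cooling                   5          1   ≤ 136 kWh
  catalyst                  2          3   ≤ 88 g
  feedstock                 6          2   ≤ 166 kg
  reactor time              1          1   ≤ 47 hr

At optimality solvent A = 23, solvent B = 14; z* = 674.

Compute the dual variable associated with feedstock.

Binding: catalyst and feedstock. Non-binding: cooling (7 unused), reactor time (10 unused).
By complementary slackness, y = 0 for the non-binding constraints.
The binding rows give the dual system: 2·y_catalyst + 6·y_feedstock = 22 and 3·y_catalyst + 2·y_feedstock = 12.
→ y_catalyst = 2 and y_feedstock = 3.
Shadow price of feedstock = 3.

3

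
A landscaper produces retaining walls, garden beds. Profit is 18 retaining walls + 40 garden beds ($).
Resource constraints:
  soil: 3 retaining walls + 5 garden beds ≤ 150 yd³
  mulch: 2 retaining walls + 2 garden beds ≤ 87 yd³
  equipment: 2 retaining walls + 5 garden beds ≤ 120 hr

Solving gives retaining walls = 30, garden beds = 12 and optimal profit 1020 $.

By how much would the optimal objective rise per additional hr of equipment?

6

Check each constraint at x*: soil 150/150 (tight); mulch 84/87 (slack 3); equipment 120/120 (tight).
Since mulch is not tight, its dual is 0.
The binding rows give the dual system: 3·y_soil + 2·y_equipment = 18 and 5·y_soil + 5·y_equipment = 40.
This yields shadow prices y_soil = 2, y_equipment = 6.
Shadow price of equipment = 6.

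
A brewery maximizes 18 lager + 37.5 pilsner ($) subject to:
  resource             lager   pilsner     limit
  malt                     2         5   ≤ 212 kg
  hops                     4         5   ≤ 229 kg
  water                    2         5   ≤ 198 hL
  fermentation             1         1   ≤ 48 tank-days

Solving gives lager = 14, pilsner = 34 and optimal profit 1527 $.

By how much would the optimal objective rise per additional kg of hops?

Binding: water and fermentation. Non-binding: malt (14 unused), hops (3 unused).
By complementary slackness, y = 0 for the non-binding constraints.
Dual feasibility on the basic columns requires 2·y_water + 1·y_fermentation = 18, 5·y_water + 1·y_fermentation = 37.5.
This yields shadow prices y_water = 6.5, y_fermentation = 5.
Shadow price of hops = 0.

0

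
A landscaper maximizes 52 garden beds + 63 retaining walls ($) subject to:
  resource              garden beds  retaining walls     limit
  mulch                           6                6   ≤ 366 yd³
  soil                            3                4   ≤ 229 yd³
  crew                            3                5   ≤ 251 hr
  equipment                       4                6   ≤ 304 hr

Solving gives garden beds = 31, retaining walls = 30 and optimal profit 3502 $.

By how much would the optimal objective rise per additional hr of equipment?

Binding: mulch and equipment. Non-binding: soil (16 unused), crew (8 unused).
Since soil, crew are not tight, their duals are 0.
From A_Bᵀ y = c: 6·y_mulch + 4·y_equipment = 52; 6·y_mulch + 6·y_equipment = 63.
→ y_mulch = 5 and y_equipment = 5.5.
Shadow price of equipment = 5.5.

5.5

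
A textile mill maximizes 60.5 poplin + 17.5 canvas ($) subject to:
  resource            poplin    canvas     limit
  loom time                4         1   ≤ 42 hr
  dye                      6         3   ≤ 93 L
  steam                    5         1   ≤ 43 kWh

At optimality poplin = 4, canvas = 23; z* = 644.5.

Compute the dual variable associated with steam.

8.5

At the optimum: loom time uses 39 of 42 (slack = 3); dye uses 93 of 93 (binding); steam uses 43 of 43 (binding).
By complementary slackness, y = 0 for the non-binding constraint.
The binding rows give the dual system: 6·y_dye + 5·y_steam = 60.5 and 3·y_dye + 1·y_steam = 17.5.
Solving: y_dye = 3, y_steam = 8.5.
Shadow price of steam = 8.5.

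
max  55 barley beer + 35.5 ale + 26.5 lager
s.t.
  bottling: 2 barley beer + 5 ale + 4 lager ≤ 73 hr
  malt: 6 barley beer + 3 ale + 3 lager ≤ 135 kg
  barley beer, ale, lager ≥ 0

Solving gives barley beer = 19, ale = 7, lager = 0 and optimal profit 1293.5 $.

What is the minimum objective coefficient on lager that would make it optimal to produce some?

33.5

At the optimum: bottling uses 73 of 73 (binding); malt uses 135 of 135 (binding).
From A_Bᵀ y = c: 2·y_bottling + 6·y_malt = 55; 5·y_bottling + 3·y_malt = 35.5.
Solving: y_bottling = 2, y_malt = 8.5.
lager enters the basis when its profit ≥ yᵀa₃ = 2·4 + 8.5·3 = 33.5.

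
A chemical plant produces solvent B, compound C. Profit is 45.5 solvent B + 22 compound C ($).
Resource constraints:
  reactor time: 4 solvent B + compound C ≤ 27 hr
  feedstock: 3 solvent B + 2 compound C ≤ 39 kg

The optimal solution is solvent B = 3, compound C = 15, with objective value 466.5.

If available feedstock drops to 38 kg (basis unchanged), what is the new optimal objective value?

458

At the optimum: reactor time uses 27 of 27 (binding); feedstock uses 39 of 39 (binding).
From A_Bᵀ y = c: 4·y_reactor time + 3·y_feedstock = 45.5; 1·y_reactor time + 2·y_feedstock = 22.
→ y_reactor time = 5 and y_feedstock = 8.5.
Δz = y_feedstock·Δb = 8.5 × (-1) = -8.5, so new z* = 466.5 − 8.5 = 458.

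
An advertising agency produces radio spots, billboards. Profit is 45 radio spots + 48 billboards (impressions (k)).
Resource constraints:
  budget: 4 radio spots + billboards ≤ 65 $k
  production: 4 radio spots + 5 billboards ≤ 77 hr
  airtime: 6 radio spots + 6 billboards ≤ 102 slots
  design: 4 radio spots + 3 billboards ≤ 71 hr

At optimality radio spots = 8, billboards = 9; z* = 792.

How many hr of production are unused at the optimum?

0

production used = 4·8 + 5·9 = 77; slack = 77 − 77 = 0.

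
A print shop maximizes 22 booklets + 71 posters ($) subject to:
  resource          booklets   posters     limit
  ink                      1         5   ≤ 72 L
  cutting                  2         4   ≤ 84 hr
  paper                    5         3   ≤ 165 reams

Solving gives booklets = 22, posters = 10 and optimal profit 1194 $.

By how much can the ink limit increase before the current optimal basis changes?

Binding constraints: ink, cutting. The basis is B = [[1,5],[2,4]] with det -6.
Per unit increase in ink, x* moves by d = (-0.6667, 0.3333).
The basis stays optimal until booklets reaches 0; allowable increase = 33 L.

33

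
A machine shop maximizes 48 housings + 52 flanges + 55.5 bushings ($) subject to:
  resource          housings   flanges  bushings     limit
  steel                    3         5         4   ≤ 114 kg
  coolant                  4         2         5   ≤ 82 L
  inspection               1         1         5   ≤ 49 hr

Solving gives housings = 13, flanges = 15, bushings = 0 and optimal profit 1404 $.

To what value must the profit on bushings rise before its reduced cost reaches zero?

Check each constraint at x*: steel 114/114 (tight); coolant 82/82 (tight); inspection 28/49 (slack 21).
By complementary slackness, y = 0 for the non-binding constraint.
The binding rows give the dual system: 3·y_steel + 4·y_coolant = 48 and 5·y_steel + 2·y_coolant = 52.
→ y_steel = 8 and y_coolant = 6.
bushings enters the basis when its profit ≥ yᵀa₃ = 8·4 + 6·5 = 62.

62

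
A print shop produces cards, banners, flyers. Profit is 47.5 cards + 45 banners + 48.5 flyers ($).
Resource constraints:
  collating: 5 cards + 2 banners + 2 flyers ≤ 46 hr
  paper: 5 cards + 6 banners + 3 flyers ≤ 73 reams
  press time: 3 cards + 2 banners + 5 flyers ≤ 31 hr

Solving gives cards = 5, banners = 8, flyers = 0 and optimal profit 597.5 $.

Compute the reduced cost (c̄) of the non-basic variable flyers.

Check each constraint at x*: collating 41/46 (slack 5); paper 73/73 (tight); press time 31/31 (tight).
Slack constraints have shadow price 0 (complementary slackness).
From A_Bᵀ y = c: 5·y_paper + 3·y_press time = 47.5; 6·y_paper + 2·y_press time = 45.
→ y_paper = 5 and y_press time = 7.5.
Reduced cost of flyers: c₃ − yᵀa₃ = 48.5 − (5·3 + 7.5·5) = 48.5 − 52.5 = -4.

-4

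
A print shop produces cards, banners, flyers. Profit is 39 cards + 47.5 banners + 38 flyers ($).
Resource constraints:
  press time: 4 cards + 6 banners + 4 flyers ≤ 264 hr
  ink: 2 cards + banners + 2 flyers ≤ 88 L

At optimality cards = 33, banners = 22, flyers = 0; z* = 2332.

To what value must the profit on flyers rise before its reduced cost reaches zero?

39

Check each constraint at x*: press time 264/264 (tight); ink 88/88 (tight).
The binding rows give the dual system: 4·y_press time + 2·y_ink = 39 and 6·y_press time + 1·y_ink = 47.5.
Solving: y_press time = 7, y_ink = 5.5.
flyers enters the basis when its profit ≥ yᵀa₃ = 7·4 + 5.5·2 = 39.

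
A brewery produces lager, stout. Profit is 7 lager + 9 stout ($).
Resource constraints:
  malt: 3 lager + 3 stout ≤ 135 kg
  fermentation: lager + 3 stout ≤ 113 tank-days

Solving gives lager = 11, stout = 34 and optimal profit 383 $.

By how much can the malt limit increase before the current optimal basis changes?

204

Binding constraints: malt, fermentation. The basis is B = [[3,3],[1,3]] with det 6.
Per unit increase in malt, x* moves by d = (0.5, -0.1667).
The basis stays optimal until stout reaches 0; allowable increase = 204 kg.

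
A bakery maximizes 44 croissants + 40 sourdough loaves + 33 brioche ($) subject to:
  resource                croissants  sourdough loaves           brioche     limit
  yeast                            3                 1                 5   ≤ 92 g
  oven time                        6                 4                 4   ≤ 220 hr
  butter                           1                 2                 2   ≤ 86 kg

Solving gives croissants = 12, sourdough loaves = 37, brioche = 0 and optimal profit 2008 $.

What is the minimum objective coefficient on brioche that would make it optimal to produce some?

At the optimum: yeast uses 73 of 92 (slack = 19); oven time uses 220 of 220 (binding); butter uses 86 of 86 (binding).
Slack constraints have shadow price 0 (complementary slackness).
The binding rows give the dual system: 6·y_oven time + 1·y_butter = 44 and 4·y_oven time + 2·y_butter = 40.
Solving: y_oven time = 6, y_butter = 8.
brioche enters the basis when its profit ≥ yᵀa₃ = 6·4 + 8·2 = 40.

40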